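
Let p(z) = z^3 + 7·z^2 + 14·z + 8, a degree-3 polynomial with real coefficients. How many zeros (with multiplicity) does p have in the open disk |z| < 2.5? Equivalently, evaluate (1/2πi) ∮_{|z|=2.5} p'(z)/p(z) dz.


The zeros of p are: -1, -2, -4.
Their magnitudes are: 1, 2, 4.
Zeros with |z| < R = 2.5: -1, -2.
Count = 2.
By the argument principle, (1/2πi) ∮_{|z|=R} p'(z)/p(z) dz equals exactly this count.

Number of zeros inside |z| < 2.5: 2.


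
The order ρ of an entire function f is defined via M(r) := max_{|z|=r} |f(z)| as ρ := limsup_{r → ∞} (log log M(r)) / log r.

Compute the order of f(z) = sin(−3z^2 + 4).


Write sin(w) = (e^{iw} ± e^{−iw})/(2 or 2i), so |sin(w)| ≤ e^{|w|}. With w = −3z^2 + 4, |w| ≤ 3r^2 + 4 on |z|=r, giving M(r) ≤ e^{3r^2 + 4} and ρ ≤ 2. For the lower bound, choose z on |z|=r with -3z^2 purely imaginary of modulus 3r^2; then |sin(−3z^2 + 4)| grows like e^{3r^2}/2, so ρ ≥ 2. Hence ρ = 2.
Therefore ρ = 2.

Order ρ = 2.


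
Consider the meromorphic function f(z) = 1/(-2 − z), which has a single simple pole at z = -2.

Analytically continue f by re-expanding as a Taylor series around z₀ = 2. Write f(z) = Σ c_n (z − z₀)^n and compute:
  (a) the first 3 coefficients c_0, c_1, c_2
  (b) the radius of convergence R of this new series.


Let w = z − z₀, so z = z₀ + w.
Then -2 − z = -2 − (z₀ + w) = (-2 − z₀) − w = -4 − w.
f(z) = 1/(-4 − w) = (1/(-4)) · 1/(1 − w/(-4)) = Σ_{n≥0} w^n / (-4)^(n+1).
So c_n = 1/(-4)^(n+1):
  c_0 = 1/(-4)^1 = -1/4.
  c_1 = 1/(-4)^2 = 1/16.
  c_2 = 1/(-4)^3 = -1/64.
The series is valid for |w/d| < 1, i.e. |z − z₀| < |d|.
Radius of convergence: R = |-2 − z₀| = |-4| = 4 (distance from z₀ to the singularity z = -2).

c_0 = -1/4, c_1 = 1/16, c_2 = -1/64; R = 4.


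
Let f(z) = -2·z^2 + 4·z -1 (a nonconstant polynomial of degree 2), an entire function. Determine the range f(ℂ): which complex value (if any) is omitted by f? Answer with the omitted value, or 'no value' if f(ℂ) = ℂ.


Little Picard bounds the complement of f(ℂ) to at most one point.
For every w ∈ ℂ, the equation p(z) − w = 0 is a nonconstant polynomial in z and hence has at least one root by the fundamental theorem of algebra. So p is surjective onto ℂ, omitting no value.

Omitted value: no value.


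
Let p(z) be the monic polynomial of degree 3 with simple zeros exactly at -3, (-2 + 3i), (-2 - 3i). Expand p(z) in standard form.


The polynomial is p(z) = ∏_{α ∈ S} (z − α), where S = {-3, (-2 + 3i), (-2 - 3i)}.
Expanding the product yields: p(z) = z^3 + 7·z^2 + 25·z + 39.
Note conjugate pairs combine to real quadratics: (z − (-2+3i))(z − (-2−3i)) = z² + 4z + 13.
The resulting polynomial has degree 3 and real coefficients as required.

p(z) = z^3 + 7·z^2 + 25·z + 39.


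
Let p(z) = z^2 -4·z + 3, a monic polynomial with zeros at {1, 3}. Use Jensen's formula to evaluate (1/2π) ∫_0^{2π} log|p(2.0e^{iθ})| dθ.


Zeros: 1, 3; r = 2.0.
Inside |z| < r: 1. Outside (|z| ≥ r): 3.
p(0) = 3, so log|p(0)| = log(3) = 1.0986.
Apply Jensen: I(r) = log|p(0)| + Σ_k log(r/|z_k|), summed over zeros inside |z| < r.
  log(r/|z_k|) for z_k = 1: log(2.0/1) = 0.6931
  Outside zeros (3) contribute nothing to the Jensen sum.
Sum over inside zeros: 0.6931.
I(r) = log|p(0)| + (inside sum) = 1.0986 + 0.6931 = 1.7918.
Note: since some zeros are outside |z| ≤ r, the simplified n·log(r) form does NOT apply — only the inside zeros contribute.

I(r) ≈ 1.7918.


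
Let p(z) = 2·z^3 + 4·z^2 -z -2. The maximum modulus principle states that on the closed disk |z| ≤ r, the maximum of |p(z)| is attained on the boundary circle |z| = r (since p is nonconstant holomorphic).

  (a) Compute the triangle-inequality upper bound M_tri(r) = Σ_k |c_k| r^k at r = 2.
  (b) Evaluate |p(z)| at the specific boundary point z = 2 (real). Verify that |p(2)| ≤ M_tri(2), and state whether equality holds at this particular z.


Coefficients: c_0 = -2, c_1 = -1, c_2 = 4, c_3 = 2. Radius r = 2.
Part (a). Triangle bound: M_tri(r) = Σ_k |c_k| r^k
  = |-2|·2^0 + |-1|·2^1 + |4|·2^2 + |2|·2^3
  = 2 + 2 + 16 + 16 = 36.
This bounds M(r) := max_{|z|=r} |p(z)| from above; equality holds iff all terms c_k z^k can be made to align in phase at a single z on |z|=r.
Part (b). At z = 2 (real, on the circle |z| = r):
  p(2) = (-2)·2^0 + (-1)·2^1 + (4)·2^2 + (2)·2^3 = 28.
  |p(2)| = 28.
Check: |p(2)| = 28 ≤ 36 = M_tri(2). ✓ Equality does not hold at z = 2 (the coefficients have mixed signs, so the terms do not all align in phase there).

M_tri(2) = 36; |p(2)| = 28; equality at z=2: no.


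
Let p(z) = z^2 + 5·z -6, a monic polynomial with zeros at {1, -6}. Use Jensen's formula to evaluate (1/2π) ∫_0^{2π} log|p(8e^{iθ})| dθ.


Zeros: -6, 1; r = 8.
Inside |z| < r: -6, 1. Outside (|z| ≥ r): ∅.
p(0) = -6, so log|p(0)| = log(6) = 1.7918.
Apply Jensen: I(r) = log|p(0)| + Σ_k log(r/|z_k|), summed over zeros inside |z| < r.
  log(r/|z_k|) for z_k = 1: log(8/1) = 2.0794
  log(r/|z_k|) for z_k = -6: log(8/6) = 0.2877
Sum over inside zeros: 2.3671.
I(r) = log|p(0)| + (inside sum) = 1.7918 + 2.3671 = 4.1589.
Closed form (all zeros inside, monic): I(r) = n·log(r) = 2·log(8) = 4.1589. ✓

I(r) ≈ 4.1589.


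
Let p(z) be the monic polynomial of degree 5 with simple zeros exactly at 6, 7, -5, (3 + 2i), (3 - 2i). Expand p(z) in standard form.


The polynomial is p(z) = ∏_{α ∈ S} (z − α), where S = {6, 7, -5, (3 + 2i), (3 - 2i)}.
Expanding the product yields: p(z) = z^5 -14·z^4 + 38·z^3 + 244·z^2 -1559·z + 2730.
Note conjugate pairs combine to real quadratics: (z − (3+2i))(z − (3−2i)) = z² − 6z + 13.
The resulting polynomial has degree 5 and real coefficients as required.

p(z) = z^5 -14·z^4 + 38·z^3 + 244·z^2 -1559·z + 2730.


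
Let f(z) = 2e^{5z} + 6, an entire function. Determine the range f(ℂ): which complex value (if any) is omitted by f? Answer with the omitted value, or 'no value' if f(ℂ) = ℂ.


Little Picard bounds the complement of f(ℂ) to at most one point.
e^{5z} is never zero on ℂ, so 2·e^{5z} takes every value in ℂ ∖ {0}. Adding 6 shifts the range to ℂ ∖ {6}. Thus f omits exactly the value 6.

Omitted value: 6.


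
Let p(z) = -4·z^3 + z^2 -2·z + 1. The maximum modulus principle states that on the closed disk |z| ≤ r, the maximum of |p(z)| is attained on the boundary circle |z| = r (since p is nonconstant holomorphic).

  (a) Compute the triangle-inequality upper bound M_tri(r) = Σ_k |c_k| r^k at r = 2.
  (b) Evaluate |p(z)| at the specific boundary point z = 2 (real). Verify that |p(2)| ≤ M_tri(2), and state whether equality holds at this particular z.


Coefficients: c_0 = 1, c_1 = -2, c_2 = 1, c_3 = -4. Radius r = 2.
Part (a). Triangle bound: M_tri(r) = Σ_k |c_k| r^k
  = |1|·2^0 + |-2|·2^1 + |1|·2^2 + |-4|·2^3
  = 1 + 4 + 4 + 32 = 41.
This bounds M(r) := max_{|z|=r} |p(z)| from above; equality holds iff all terms c_k z^k can be made to align in phase at a single z on |z|=r.
Part (b). At z = 2 (real, on the circle |z| = r):
  p(2) = (1)·2^0 + (-2)·2^1 + (1)·2^2 + (-4)·2^3 = -31.
  |p(2)| = 31.
Check: |p(2)| = 31 ≤ 41 = M_tri(2). ✓ Equality does not hold at z = 2 (the coefficients have mixed signs, so the terms do not all align in phase there).

M_tri(2) = 41; |p(2)| = 31; equality at z=2: no.


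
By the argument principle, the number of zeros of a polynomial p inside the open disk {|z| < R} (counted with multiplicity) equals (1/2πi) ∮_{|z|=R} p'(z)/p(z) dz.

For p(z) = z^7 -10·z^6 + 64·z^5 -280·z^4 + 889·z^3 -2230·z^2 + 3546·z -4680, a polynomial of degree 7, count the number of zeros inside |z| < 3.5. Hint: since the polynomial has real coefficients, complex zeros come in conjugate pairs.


The zeros of p are: (1 + 3i), (1 - 3i), 4, (0 + 3i), (0 - 3i), (2 + 3i), (2 - 3i).
Their magnitudes are: 3.162, 3.162, 4, 3, 3, 3.606, 3.606.
Zeros with |z| < R = 3.5: (1 + 3i), (1 - 3i), (0 + 3i), (0 - 3i).
Count = 4.
By the argument principle, (1/2πi) ∮_{|z|=R} p'(z)/p(z) dz equals exactly this count.

Number of zeros inside |z| < 3.5: 4.


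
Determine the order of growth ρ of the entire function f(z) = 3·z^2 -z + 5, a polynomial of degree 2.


|f(z)| ≤ Σ|c_k|·r^k = O(r^2) as r → ∞. Polynomial growth is O(e^{r^ε}) for every ε > 0 (since r^2/e^{r^ε} → 0), so ρ ≤ ε for all ε > 0, i.e. ρ = 0. Every nonconstant polynomial has order 0.
Therefore ρ = 0.

Order ρ = 0.


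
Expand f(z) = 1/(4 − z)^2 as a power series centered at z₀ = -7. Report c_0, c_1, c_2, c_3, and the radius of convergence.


Let w = z − z₀, so z = z₀ + w.
Then 4 − z = 4 − (z₀ + w) = (4 − z₀) − w = 11 − w.
f(z) = 1/(11 − w)^2 = (1/(11)^2) · (1 − w/(11))^{−2}.
By the binomial series (1−u)^{−2} = Σ_{n≥0} C(n+1, 1) u^n for |u|<1, with u = w/(11):
  c_n = C(n+1, 1) / (11)^(n+2).
  c_0 = 1/(11)^2 = 1/121.
  c_1 = 2/(11)^3 = 2/1331.
  c_2 = 3/(11)^4 = 3/14641.
  c_3 = 4/(11)^5 = 4/161051.
The series is valid for |w/d| < 1, i.e. |z − z₀| < |d|.
Radius of convergence: R = |4 − z₀| = |11| = 11 (distance from z₀ to the singularity z = 4).

c_0 = 1/121, c_1 = 2/1331, c_2 = 3/14641, c_3 = 4/161051; R = 11.


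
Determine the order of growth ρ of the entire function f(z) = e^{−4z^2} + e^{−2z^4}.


Each summand is entire of order 2 and 4 respectively (as in the single-exponential case). The order of a sum is at most the max of the orders, so ρ ≤ 4. For the lower bound: on |z|=r choose arg z so that -2z^4 is real positive; then |e^{-2z^4}| = e^{2r^4} while |e^{-4z^2}| ≤ e^{4r^2} = o(e^{2r^4}). So |f| ≥ e^{2r^4}(1 − o(1)) and ρ ≥ 4. Hence ρ = max(2, 4) = 4.
Therefore ρ = 4.

Order ρ = 4.


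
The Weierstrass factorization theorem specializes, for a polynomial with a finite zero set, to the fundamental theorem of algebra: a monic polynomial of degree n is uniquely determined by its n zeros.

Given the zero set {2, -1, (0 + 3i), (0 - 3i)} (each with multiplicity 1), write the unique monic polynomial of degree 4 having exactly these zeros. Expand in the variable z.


The polynomial is p(z) = ∏_{α ∈ S} (z − α), where S = {2, -1, (0 + 3i), (0 - 3i)}.
Expanding the product yields: p(z) = z^4 -z^3 + 7·z^2 -9·z -18.
Note conjugate pairs combine to real quadratics: (z − (0+3i))(z − (0−3i)) = z² + 9.
The resulting polynomial has degree 4 and real coefficients as required.

p(z) = z^4 -z^3 + 7·z^2 -9·z -18.


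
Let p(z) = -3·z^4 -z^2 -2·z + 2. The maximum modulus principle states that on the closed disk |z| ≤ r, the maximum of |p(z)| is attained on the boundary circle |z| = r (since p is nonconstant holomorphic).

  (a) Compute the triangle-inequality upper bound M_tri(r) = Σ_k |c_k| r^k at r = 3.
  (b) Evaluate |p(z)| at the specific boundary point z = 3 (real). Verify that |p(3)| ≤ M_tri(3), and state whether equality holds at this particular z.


Coefficients: c_0 = 2, c_1 = -2, c_2 = -1, c_3 = 0, c_4 = -3. Radius r = 3.
Part (a). Triangle bound: M_tri(r) = Σ_k |c_k| r^k
  = |2|·3^0 + |-2|·3^1 + |-1|·3^2 + |0|·3^3 + |-3|·3^4
  = 2 + 6 + 9 + 0 + 243 = 260.
This bounds M(r) := max_{|z|=r} |p(z)| from above; equality holds iff all terms c_k z^k can be made to align in phase at a single z on |z|=r.
Part (b). At z = 3 (real, on the circle |z| = r):
  p(3) = (2)·3^0 + (-2)·3^1 + (-1)·3^2 + (0)·3^3 + (-3)·3^4 = -256.
  |p(3)| = 256.
Check: |p(3)| = 256 ≤ 260 = M_tri(3). ✓ Equality does not hold at z = 3 (the coefficients have mixed signs, so the terms do not all align in phase there).

M_tri(3) = 260; |p(3)| = 256; equality at z=3: no.


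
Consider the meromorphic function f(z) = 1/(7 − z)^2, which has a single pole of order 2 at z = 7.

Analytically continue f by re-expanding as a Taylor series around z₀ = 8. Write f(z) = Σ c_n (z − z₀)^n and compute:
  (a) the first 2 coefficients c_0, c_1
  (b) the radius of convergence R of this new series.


Let w = z − z₀, so z = z₀ + w.
Then 7 − z = 7 − (z₀ + w) = (7 − z₀) − w = -1 − w.
f(z) = 1/(-1 − w)^2 = (1/(-1)^2) · (1 − w/(-1))^{−2}.
By the binomial series (1−u)^{−2} = Σ_{n≥0} C(n+1, 1) u^n for |u|<1, with u = w/(-1):
  c_n = C(n+1, 1) / (-1)^(n+2).
  c_0 = 1/(-1)^2 = 1.
  c_1 = 2/(-1)^3 = -2.
The series is valid for |w/d| < 1, i.e. |z − z₀| < |d|.
Radius of convergence: R = |7 − z₀| = |-1| = 1 (distance from z₀ to the singularity z = 7).

c_0 = 1, c_1 = -2; R = 1.


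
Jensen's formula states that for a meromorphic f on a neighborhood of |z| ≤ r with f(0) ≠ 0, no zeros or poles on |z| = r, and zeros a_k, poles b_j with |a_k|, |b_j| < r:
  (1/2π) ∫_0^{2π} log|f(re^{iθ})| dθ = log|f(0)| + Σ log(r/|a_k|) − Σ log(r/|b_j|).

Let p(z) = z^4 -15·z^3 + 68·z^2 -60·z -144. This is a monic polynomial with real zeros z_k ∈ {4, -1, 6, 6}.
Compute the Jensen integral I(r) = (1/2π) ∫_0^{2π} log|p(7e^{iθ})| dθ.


Zeros: -1, 4, 6, 6; r = 7.
Inside |z| < r: -1, 4, 6, 6. Outside (|z| ≥ r): ∅.
p(0) = -144, so log|p(0)| = log(144) = 4.9698.
Apply Jensen: I(r) = log|p(0)| + Σ_k log(r/|z_k|), summed over zeros inside |z| < r.
  log(r/|z_k|) for z_k = 4: log(7/4) = 0.5596
  log(r/|z_k|) for z_k = -1: log(7/1) = 1.9459
  log(r/|z_k|) for z_k = 6: log(7/6) = 0.1542
  log(r/|z_k|) for z_k = 6: log(7/6) = 0.1542
Sum over inside zeros: 2.8138.
I(r) = log|p(0)| + (inside sum) = 4.9698 + 2.8138 = 7.7836.
Closed form (all zeros inside, monic): I(r) = n·log(r) = 4·log(7) = 7.7836. ✓

I(r) ≈ 7.7836.


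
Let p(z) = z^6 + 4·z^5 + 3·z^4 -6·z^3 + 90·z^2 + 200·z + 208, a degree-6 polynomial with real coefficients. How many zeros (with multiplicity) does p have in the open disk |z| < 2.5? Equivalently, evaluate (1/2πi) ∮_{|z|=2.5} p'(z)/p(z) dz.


The zeros of p are: (-1 + 1i), (-1 - 1i), (-3 + 2i), (-3 - 2i), (2 + 2i), (2 - 2i).
Their magnitudes are: 1.414, 1.414, 3.606, 3.606, 2.828, 2.828.
Zeros with |z| < R = 2.5: (-1 + 1i), (-1 - 1i).
Count = 2.
By the argument principle, (1/2πi) ∮_{|z|=R} p'(z)/p(z) dz equals exactly this count.

Number of zeros inside |z| < 2.5: 2.


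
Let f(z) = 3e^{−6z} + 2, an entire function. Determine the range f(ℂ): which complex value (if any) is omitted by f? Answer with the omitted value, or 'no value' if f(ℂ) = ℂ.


Little Picard bounds the complement of f(ℂ) to at most one point.
e^{−6z} is never zero on ℂ, so 3·e^{−6z} takes every value in ℂ ∖ {0}. Adding 2 shifts the range to ℂ ∖ {2}. Thus f omits exactly the value 2.

Omitted value: 2.


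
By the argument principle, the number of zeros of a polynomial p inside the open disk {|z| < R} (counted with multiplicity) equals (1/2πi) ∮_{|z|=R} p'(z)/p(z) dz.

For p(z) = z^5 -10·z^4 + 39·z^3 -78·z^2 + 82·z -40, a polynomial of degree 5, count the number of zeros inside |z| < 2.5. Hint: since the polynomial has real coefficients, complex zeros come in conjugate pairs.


The zeros of p are: (1 + 1i), (1 - 1i), 4, (2 + 1i), (2 - 1i).
Their magnitudes are: 1.414, 1.414, 4, 2.236, 2.236.
Zeros with |z| < R = 2.5: (1 + 1i), (1 - 1i), (2 + 1i), (2 - 1i).
Count = 4.
By the argument principle, (1/2πi) ∮_{|z|=R} p'(z)/p(z) dz equals exactly this count.

Number of zeros inside |z| < 2.5: 4.


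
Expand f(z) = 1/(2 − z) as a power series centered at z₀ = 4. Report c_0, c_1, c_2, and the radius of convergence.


Let w = z − z₀, so z = z₀ + w.
Then 2 − z = 2 − (z₀ + w) = (2 − z₀) − w = -2 − w.
f(z) = 1/(-2 − w) = (1/(-2)) · 1/(1 − w/(-2)) = Σ_{n≥0} w^n / (-2)^(n+1).
So c_n = 1/(-2)^(n+1):
  c_0 = 1/(-2)^1 = -1/2.
  c_1 = 1/(-2)^2 = 1/4.
  c_2 = 1/(-2)^3 = -1/8.
The series is valid for |w/d| < 1, i.e. |z − z₀| < |d|.
Radius of convergence: R = |2 − z₀| = |-2| = 2 (distance from z₀ to the singularity z = 2).

c_0 = -1/2, c_1 = 1/4, c_2 = -1/8; R = 2.


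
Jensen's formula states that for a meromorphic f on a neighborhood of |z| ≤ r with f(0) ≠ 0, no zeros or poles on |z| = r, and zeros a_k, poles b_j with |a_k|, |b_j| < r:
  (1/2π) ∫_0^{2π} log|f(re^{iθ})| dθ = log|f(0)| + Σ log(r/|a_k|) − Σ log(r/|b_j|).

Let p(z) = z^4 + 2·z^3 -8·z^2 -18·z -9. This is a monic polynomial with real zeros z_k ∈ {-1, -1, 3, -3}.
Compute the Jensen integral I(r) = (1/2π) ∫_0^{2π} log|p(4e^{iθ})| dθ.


Zeros: -3, -1, -1, 3; r = 4.
Inside |z| < r: -3, -1, -1, 3. Outside (|z| ≥ r): ∅.
p(0) = -9, so log|p(0)| = log(9) = 2.1972.
Apply Jensen: I(r) = log|p(0)| + Σ_k log(r/|z_k|), summed over zeros inside |z| < r.
  log(r/|z_k|) for z_k = -1: log(4/1) = 1.3863
  log(r/|z_k|) for z_k = -1: log(4/1) = 1.3863
  log(r/|z_k|) for z_k = 3: log(4/3) = 0.2877
  log(r/|z_k|) for z_k = -3: log(4/3) = 0.2877
Sum over inside zeros: 3.3480.
I(r) = log|p(0)| + (inside sum) = 2.1972 + 3.3480 = 5.5452.
Closed form (all zeros inside, monic): I(r) = n·log(r) = 4·log(4) = 5.5452. ✓

I(r) ≈ 5.5452.


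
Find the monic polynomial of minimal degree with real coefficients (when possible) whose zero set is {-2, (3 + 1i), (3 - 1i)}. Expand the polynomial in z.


The polynomial is p(z) = ∏_{α ∈ S} (z − α), where S = {-2, (3 + 1i), (3 - 1i)}.
Expanding the product yields: p(z) = z^3 -4·z^2 -2·z + 20.
Note conjugate pairs combine to real quadratics: (z − (3+1i))(z − (3−1i)) = z² − 6z + 10.
The resulting polynomial has degree 3 and real coefficients as required.

p(z) = z^3 -4·z^2 -2·z + 20.


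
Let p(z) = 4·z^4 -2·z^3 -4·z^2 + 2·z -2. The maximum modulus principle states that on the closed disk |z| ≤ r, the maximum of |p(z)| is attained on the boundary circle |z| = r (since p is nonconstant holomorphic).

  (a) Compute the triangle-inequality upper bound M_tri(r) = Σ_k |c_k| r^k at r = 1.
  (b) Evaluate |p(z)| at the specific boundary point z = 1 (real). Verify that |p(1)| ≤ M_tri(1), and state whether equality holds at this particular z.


Coefficients: c_0 = -2, c_1 = 2, c_2 = -4, c_3 = -2, c_4 = 4. Radius r = 1.
Part (a). Triangle bound: M_tri(r) = Σ_k |c_k| r^k
  = |-2|·1^0 + |2|·1^1 + |-4|·1^2 + |-2|·1^3 + |4|·1^4
  = 2 + 2 + 4 + 2 + 4 = 14.
This bounds M(r) := max_{|z|=r} |p(z)| from above; equality holds iff all terms c_k z^k can be made to align in phase at a single z on |z|=r.
Part (b). At z = 1 (real, on the circle |z| = r):
  p(1) = (-2)·1^0 + (2)·1^1 + (-4)·1^2 + (-2)·1^3 + (4)·1^4 = -2.
  |p(1)| = 2.
Check: |p(1)| = 2 ≤ 14 = M_tri(1). ✓ Equality does not hold at z = 1 (the coefficients have mixed signs, so the terms do not all align in phase there).

M_tri(1) = 14; |p(1)| = 2; equality at z=1: no.


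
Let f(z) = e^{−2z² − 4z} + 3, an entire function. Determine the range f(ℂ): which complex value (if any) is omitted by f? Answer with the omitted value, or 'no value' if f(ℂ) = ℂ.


Little Picard bounds the complement of f(ℂ) to at most one point.
The exponent g(z) = −2z² − 4z is a nonconstant polynomial, hence surjective onto ℂ. So e^{g(z)} takes every value in {e^w : w ∈ ℂ} = ℂ ∖ {0}. Adding 3 shifts the range to ℂ ∖ {3}. f omits exactly 3.

Omitted value: 3.


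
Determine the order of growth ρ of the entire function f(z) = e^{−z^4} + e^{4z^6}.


Each summand is entire of order 4 and 6 respectively (as in the single-exponential case). The order of a sum is at most the max of the orders, so ρ ≤ 6. For the lower bound: on |z|=r choose arg z so that 4z^6 is real positive; then |e^{4z^6}| = e^{4r^6} while |e^{-1z^4}| ≤ e^{1r^4} = o(e^{4r^6}). So |f| ≥ e^{4r^6}(1 − o(1)) and ρ ≥ 6. Hence ρ = max(4, 6) = 6.
Therefore ρ = 6.

Order ρ = 6.


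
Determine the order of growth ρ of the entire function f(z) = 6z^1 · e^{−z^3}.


M(r) = max_{|z|=r} |6|·|z|^1·|e^{−z^3}| = 6·r^1 · e^{1r^3} (the factors attain their maxima compatibly on |z|=r). Then log M(r) = log 6 + 1·log r + 1r^3, dominated by the last term, so log log M(r) ~ 3·log r. The polynomial factor 6z^1 contributes only a log r term and does not affect the order. ρ = 3.
Therefore ρ = 3.

Order ρ = 3.


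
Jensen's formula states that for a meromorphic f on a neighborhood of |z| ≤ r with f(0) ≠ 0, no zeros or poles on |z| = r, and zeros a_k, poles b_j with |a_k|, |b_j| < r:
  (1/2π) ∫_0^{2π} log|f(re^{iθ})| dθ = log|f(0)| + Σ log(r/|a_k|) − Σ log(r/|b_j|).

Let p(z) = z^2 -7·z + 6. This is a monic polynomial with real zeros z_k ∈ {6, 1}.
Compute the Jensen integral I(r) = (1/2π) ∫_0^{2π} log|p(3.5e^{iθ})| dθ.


Zeros: 1, 6; r = 3.5.
Inside |z| < r: 1. Outside (|z| ≥ r): 6.
p(0) = 6, so log|p(0)| = log(6) = 1.7918.
Apply Jensen: I(r) = log|p(0)| + Σ_k log(r/|z_k|), summed over zeros inside |z| < r.
  log(r/|z_k|) for z_k = 1: log(3.5/1) = 1.2528
  Outside zeros (6) contribute nothing to the Jensen sum.
Sum over inside zeros: 1.2528.
I(r) = log|p(0)| + (inside sum) = 1.7918 + 1.2528 = 3.0445.
Note: since some zeros are outside |z| ≤ r, the simplified n·log(r) form does NOT apply — only the inside zeros contribute.

I(r) ≈ 3.0445.


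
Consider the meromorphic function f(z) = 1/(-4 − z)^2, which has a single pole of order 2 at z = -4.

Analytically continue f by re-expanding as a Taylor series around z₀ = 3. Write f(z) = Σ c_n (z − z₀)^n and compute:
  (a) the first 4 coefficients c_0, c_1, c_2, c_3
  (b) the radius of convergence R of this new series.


Let w = z − z₀, so z = z₀ + w.
Then -4 − z = -4 − (z₀ + w) = (-4 − z₀) − w = -7 − w.
f(z) = 1/(-7 − w)^2 = (1/(-7)^2) · (1 − w/(-7))^{−2}.
By the binomial series (1−u)^{−2} = Σ_{n≥0} C(n+1, 1) u^n for |u|<1, with u = w/(-7):
  c_n = C(n+1, 1) / (-7)^(n+2).
  c_0 = 1/(-7)^2 = 1/49.
  c_1 = 2/(-7)^3 = -2/343.
  c_2 = 3/(-7)^4 = 3/2401.
  c_3 = 4/(-7)^5 = -4/16807.
The series is valid for |w/d| < 1, i.e. |z − z₀| < |d|.
Radius of convergence: R = |-4 − z₀| = |-7| = 7 (distance from z₀ to the singularity z = -4).

c_0 = 1/49, c_1 = -2/343, c_2 = 3/2401, c_3 = -4/16807; R = 7.


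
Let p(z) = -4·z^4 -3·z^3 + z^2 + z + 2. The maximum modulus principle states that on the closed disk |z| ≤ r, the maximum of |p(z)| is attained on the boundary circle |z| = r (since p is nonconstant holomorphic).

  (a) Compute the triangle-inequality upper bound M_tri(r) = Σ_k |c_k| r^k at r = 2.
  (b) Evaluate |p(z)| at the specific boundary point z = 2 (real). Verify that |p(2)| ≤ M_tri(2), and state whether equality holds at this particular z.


Coefficients: c_0 = 2, c_1 = 1, c_2 = 1, c_3 = -3, c_4 = -4. Radius r = 2.
Part (a). Triangle bound: M_tri(r) = Σ_k |c_k| r^k
  = |2|·2^0 + |1|·2^1 + |1|·2^2 + |-3|·2^3 + |-4|·2^4
  = 2 + 2 + 4 + 24 + 64 = 96.
This bounds M(r) := max_{|z|=r} |p(z)| from above; equality holds iff all terms c_k z^k can be made to align in phase at a single z on |z|=r.
Part (b). At z = 2 (real, on the circle |z| = r):
  p(2) = (2)·2^0 + (1)·2^1 + (1)·2^2 + (-3)·2^3 + (-4)·2^4 = -80.
  |p(2)| = 80.
Check: |p(2)| = 80 ≤ 96 = M_tri(2). ✓ Equality does not hold at z = 2 (the coefficients have mixed signs, so the terms do not all align in phase there).

M_tri(2) = 96; |p(2)| = 80; equality at z=2: no.


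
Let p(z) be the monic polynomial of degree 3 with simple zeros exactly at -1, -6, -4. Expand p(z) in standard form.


The polynomial is p(z) = ∏_{α ∈ S} (z − α), where S = {-1, -6, -4}.
Expanding the product yields: p(z) = z^3 + 11·z^2 + 34·z + 24.
The resulting polynomial has degree 3 and real coefficients as required.

p(z) = z^3 + 11·z^2 + 34·z + 24.


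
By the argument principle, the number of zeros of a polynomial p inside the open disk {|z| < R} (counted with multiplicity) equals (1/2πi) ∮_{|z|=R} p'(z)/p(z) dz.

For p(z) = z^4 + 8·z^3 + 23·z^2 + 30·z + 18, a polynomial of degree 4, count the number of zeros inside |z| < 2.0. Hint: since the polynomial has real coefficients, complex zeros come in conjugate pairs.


The zeros of p are: -3, (-1 + 1i), (-1 - 1i), -3.
Their magnitudes are: 3, 1.414, 1.414, 3.
Zeros with |z| < R = 2.0: (-1 + 1i), (-1 - 1i).
Count = 2.
By the argument principle, (1/2πi) ∮_{|z|=R} p'(z)/p(z) dz equals exactly this count.

Number of zeros inside |z| < 2.0: 2.


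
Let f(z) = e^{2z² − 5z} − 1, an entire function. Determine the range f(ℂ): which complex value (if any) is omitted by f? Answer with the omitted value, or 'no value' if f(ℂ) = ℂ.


Little Picard bounds the complement of f(ℂ) to at most one point.
The exponent g(z) = 2z² − 5z is a nonconstant polynomial, hence surjective onto ℂ. So e^{g(z)} takes every value in {e^w : w ∈ ℂ} = ℂ ∖ {0}. Adding -1 shifts the range to ℂ ∖ {-1}. f omits exactly -1.

Omitted value: -1.


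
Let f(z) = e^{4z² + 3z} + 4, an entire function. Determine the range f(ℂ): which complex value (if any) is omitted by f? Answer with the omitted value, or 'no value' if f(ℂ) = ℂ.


Little Picard bounds the complement of f(ℂ) to at most one point.
The exponent g(z) = 4z² + 3z is a nonconstant polynomial, hence surjective onto ℂ. So e^{g(z)} takes every value in {e^w : w ∈ ℂ} = ℂ ∖ {0}. Adding 4 shifts the range to ℂ ∖ {4}. f omits exactly 4.

Omitted value: 4.


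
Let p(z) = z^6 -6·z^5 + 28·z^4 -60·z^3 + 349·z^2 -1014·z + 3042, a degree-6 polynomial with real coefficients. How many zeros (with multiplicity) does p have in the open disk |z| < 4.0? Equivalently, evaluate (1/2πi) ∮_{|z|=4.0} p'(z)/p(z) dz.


The zeros of p are: (-2 + 3i), (-2 - 3i), (2 + 3i), (2 - 3i), (3 + 3i), (3 - 3i).
Their magnitudes are: 3.606, 3.606, 3.606, 3.606, 4.243, 4.243.
Zeros with |z| < R = 4.0: (-2 + 3i), (-2 - 3i), (2 + 3i), (2 - 3i).
Count = 4.
By the argument principle, (1/2πi) ∮_{|z|=R} p'(z)/p(z) dz equals exactly this count.

Number of zeros inside |z| < 4.0: 4.


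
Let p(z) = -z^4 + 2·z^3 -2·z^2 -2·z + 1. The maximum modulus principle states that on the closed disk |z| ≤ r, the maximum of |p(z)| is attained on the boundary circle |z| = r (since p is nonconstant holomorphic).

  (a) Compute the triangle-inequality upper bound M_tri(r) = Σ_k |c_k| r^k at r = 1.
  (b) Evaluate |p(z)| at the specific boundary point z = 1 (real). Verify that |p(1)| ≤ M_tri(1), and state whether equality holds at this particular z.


Coefficients: c_0 = 1, c_1 = -2, c_2 = -2, c_3 = 2, c_4 = -1. Radius r = 1.
Part (a). Triangle bound: M_tri(r) = Σ_k |c_k| r^k
  = |1|·1^0 + |-2|·1^1 + |-2|·1^2 + |2|·1^3 + |-1|·1^4
  = 1 + 2 + 2 + 2 + 1 = 8.
This bounds M(r) := max_{|z|=r} |p(z)| from above; equality holds iff all terms c_k z^k can be made to align in phase at a single z on |z|=r.
Part (b). At z = 1 (real, on the circle |z| = r):
  p(1) = (1)·1^0 + (-2)·1^1 + (-2)·1^2 + (2)·1^3 + (-1)·1^4 = -2.
  |p(1)| = 2.
Check: |p(1)| = 2 ≤ 8 = M_tri(1). ✓ Equality does not hold at z = 1 (the coefficients have mixed signs, so the terms do not all align in phase there).

M_tri(1) = 8; |p(1)| = 2; equality at z=1: no.


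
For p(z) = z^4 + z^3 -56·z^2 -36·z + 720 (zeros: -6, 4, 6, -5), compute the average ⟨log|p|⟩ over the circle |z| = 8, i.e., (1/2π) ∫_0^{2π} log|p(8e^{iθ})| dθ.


Zeros: -6, -5, 4, 6; r = 8.
Inside |z| < r: -6, -5, 4, 6. Outside (|z| ≥ r): ∅.
p(0) = 720, so log|p(0)| = log(720) = 6.5793.
Apply Jensen: I(r) = log|p(0)| + Σ_k log(r/|z_k|), summed over zeros inside |z| < r.
  log(r/|z_k|) for z_k = -6: log(8/6) = 0.2877
  log(r/|z_k|) for z_k = 4: log(8/4) = 0.6931
  log(r/|z_k|) for z_k = 6: log(8/6) = 0.2877
  log(r/|z_k|) for z_k = -5: log(8/5) = 0.4700
Sum over inside zeros: 1.7385.
I(r) = log|p(0)| + (inside sum) = 6.5793 + 1.7385 = 8.3178.
Closed form (all zeros inside, monic): I(r) = n·log(r) = 4·log(8) = 8.3178. ✓

I(r) ≈ 8.3178.


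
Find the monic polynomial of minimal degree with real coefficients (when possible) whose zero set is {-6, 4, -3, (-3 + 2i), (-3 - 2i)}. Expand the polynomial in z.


The polynomial is p(z) = ∏_{α ∈ S} (z − α), where S = {-6, 4, -3, (-3 + 2i), (-3 - 2i)}.
Expanding the product yields: p(z) = z^5 + 11·z^4 + 25·z^3 -115·z^2 -666·z -936.
Note conjugate pairs combine to real quadratics: (z − (-3+2i))(z − (-3−2i)) = z² + 6z + 13.
The resulting polynomial has degree 5 and real coefficients as required.

p(z) = z^5 + 11·z^4 + 25·z^3 -115·z^2 -666·z -936.


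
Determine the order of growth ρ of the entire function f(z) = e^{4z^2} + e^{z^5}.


Each summand is entire of order 2 and 5 respectively (as in the single-exponential case). The order of a sum is at most the max of the orders, so ρ ≤ 5. For the lower bound: on |z|=r choose arg z so that 1z^5 is real positive; then |e^{1z^5}| = e^{1r^5} while |e^{4z^2}| ≤ e^{4r^2} = o(e^{1r^5}). So |f| ≥ e^{1r^5}(1 − o(1)) and ρ ≥ 5. Hence ρ = max(2, 5) = 5.
Therefore ρ = 5.

Order ρ = 5.


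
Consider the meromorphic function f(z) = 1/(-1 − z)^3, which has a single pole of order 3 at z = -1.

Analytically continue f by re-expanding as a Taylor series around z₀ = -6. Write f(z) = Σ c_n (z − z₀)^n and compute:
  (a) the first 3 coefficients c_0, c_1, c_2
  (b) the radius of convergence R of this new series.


Let w = z − z₀, so z = z₀ + w.
Then -1 − z = -1 − (z₀ + w) = (-1 − z₀) − w = 5 − w.
f(z) = 1/(5 − w)^3 = (1/(5)^3) · (1 − w/(5))^{−3}.
By the binomial series (1−u)^{−3} = Σ_{n≥0} C(n+2, 2) u^n for |u|<1, with u = w/(5):
  c_n = C(n+2, 2) / (5)^(n+3).
  c_0 = 1/(5)^3 = 1/125.
  c_1 = 3/(5)^4 = 3/625.
  c_2 = 6/(5)^5 = 6/3125.
The series is valid for |w/d| < 1, i.e. |z − z₀| < |d|.
Radius of convergence: R = |-1 − z₀| = |5| = 5 (distance from z₀ to the singularity z = -1).

c_0 = 1/125, c_1 = 3/625, c_2 = 6/3125; R = 5.


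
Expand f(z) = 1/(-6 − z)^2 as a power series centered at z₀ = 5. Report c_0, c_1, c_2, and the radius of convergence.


Let w = z − z₀, so z = z₀ + w.
Then -6 − z = -6 − (z₀ + w) = (-6 − z₀) − w = -11 − w.
f(z) = 1/(-11 − w)^2 = (1/(-11)^2) · (1 − w/(-11))^{−2}.
By the binomial series (1−u)^{−2} = Σ_{n≥0} C(n+1, 1) u^n for |u|<1, with u = w/(-11):
  c_n = C(n+1, 1) / (-11)^(n+2).
  c_0 = 1/(-11)^2 = 1/121.
  c_1 = 2/(-11)^3 = -2/1331.
  c_2 = 3/(-11)^4 = 3/14641.
The series is valid for |w/d| < 1, i.e. |z − z₀| < |d|.
Radius of convergence: R = |-6 − z₀| = |-11| = 11 (distance from z₀ to the singularity z = -6).

c_0 = 1/121, c_1 = -2/1331, c_2 = 3/14641; R = 11.


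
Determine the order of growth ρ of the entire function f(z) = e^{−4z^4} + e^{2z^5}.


Each summand is entire of order 4 and 5 respectively (as in the single-exponential case). The order of a sum is at most the max of the orders, so ρ ≤ 5. For the lower bound: on |z|=r choose arg z so that 2z^5 is real positive; then |e^{2z^5}| = e^{2r^5} while |e^{-4z^4}| ≤ e^{4r^4} = o(e^{2r^5}). So |f| ≥ e^{2r^5}(1 − o(1)) and ρ ≥ 5. Hence ρ = max(4, 5) = 5.
Therefore ρ = 5.

Order ρ = 5.


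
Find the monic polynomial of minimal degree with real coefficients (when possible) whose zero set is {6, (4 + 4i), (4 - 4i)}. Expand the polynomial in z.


The polynomial is p(z) = ∏_{α ∈ S} (z − α), where S = {6, (4 + 4i), (4 - 4i)}.
Expanding the product yields: p(z) = z^3 -14·z^2 + 80·z -192.
Note conjugate pairs combine to real quadratics: (z − (4+4i))(z − (4−4i)) = z² − 8z + 32.
The resulting polynomial has degree 3 and real coefficients as required.

p(z) = z^3 -14·z^2 + 80·z -192.


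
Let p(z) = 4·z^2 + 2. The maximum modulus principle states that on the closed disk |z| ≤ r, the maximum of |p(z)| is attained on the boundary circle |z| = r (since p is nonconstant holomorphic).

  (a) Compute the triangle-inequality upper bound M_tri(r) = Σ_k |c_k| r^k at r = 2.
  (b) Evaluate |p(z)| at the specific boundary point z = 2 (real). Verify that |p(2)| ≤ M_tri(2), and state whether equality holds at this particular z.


Coefficients: c_0 = 2, c_1 = 0, c_2 = 4. Radius r = 2.
Part (a). Triangle bound: M_tri(r) = Σ_k |c_k| r^k
  = |2|·2^0 + |0|·2^1 + |4|·2^2
  = 2 + 0 + 16 = 18.
This bounds M(r) := max_{|z|=r} |p(z)| from above; equality holds iff all terms c_k z^k can be made to align in phase at a single z on |z|=r.
Part (b). At z = 2 (real, on the circle |z| = r):
  p(2) = (2)·2^0 + (0)·2^1 + (4)·2^2 = 18.
  |p(2)| = 18.
Since all nonzero coefficients share the same sign, |p(2)| = 18 = M_tri(2); the triangle bound is attained at z = 2, so in fact M(r) = 18.

M_tri(2) = 18; |p(2)| = 18; equality at z=2: yes.


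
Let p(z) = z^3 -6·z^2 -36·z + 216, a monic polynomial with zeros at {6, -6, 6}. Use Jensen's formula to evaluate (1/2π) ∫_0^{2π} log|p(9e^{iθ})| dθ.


Zeros: -6, 6, 6; r = 9.
Inside |z| < r: -6, 6, 6. Outside (|z| ≥ r): ∅.
p(0) = 216, so log|p(0)| = log(216) = 5.3753.
Apply Jensen: I(r) = log|p(0)| + Σ_k log(r/|z_k|), summed over zeros inside |z| < r.
  log(r/|z_k|) for z_k = 6: log(9/6) = 0.4055
  log(r/|z_k|) for z_k = -6: log(9/6) = 0.4055
  log(r/|z_k|) for z_k = 6: log(9/6) = 0.4055
Sum over inside zeros: 1.2164.
I(r) = log|p(0)| + (inside sum) = 5.3753 + 1.2164 = 6.5917.
Closed form (all zeros inside, monic): I(r) = n·log(r) = 3·log(9) = 6.5917. ✓

I(r) ≈ 6.5917.


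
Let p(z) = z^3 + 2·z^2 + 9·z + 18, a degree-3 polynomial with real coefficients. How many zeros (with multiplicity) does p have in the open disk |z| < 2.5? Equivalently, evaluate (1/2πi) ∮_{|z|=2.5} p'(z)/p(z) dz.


The zeros of p are: (0 + 3i), (0 - 3i), -2.
Their magnitudes are: 3, 3, 2.
Zeros with |z| < R = 2.5: -2.
Count = 1.
By the argument principle, (1/2πi) ∮_{|z|=R} p'(z)/p(z) dz equals exactly this count.

Number of zeros inside |z| < 2.5: 1.


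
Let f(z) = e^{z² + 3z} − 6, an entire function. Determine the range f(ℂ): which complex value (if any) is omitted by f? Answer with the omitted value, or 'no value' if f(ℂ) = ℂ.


Little Picard bounds the complement of f(ℂ) to at most one point.
The exponent g(z) = z² + 3z is a nonconstant polynomial, hence surjective onto ℂ. So e^{g(z)} takes every value in {e^w : w ∈ ℂ} = ℂ ∖ {0}. Adding -6 shifts the range to ℂ ∖ {-6}. f omits exactly -6.

Omitted value: -6.


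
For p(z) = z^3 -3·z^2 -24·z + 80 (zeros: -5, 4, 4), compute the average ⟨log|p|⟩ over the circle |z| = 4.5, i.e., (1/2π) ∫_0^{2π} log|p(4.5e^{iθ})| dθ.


Zeros: -5, 4, 4; r = 4.5.
Inside |z| < r: 4, 4. Outside (|z| ≥ r): -5.
p(0) = 80, so log|p(0)| = log(80) = 4.3820.
Apply Jensen: I(r) = log|p(0)| + Σ_k log(r/|z_k|), summed over zeros inside |z| < r.
  log(r/|z_k|) for z_k = 4: log(4.5/4) = 0.1178
  log(r/|z_k|) for z_k = 4: log(4.5/4) = 0.1178
  Outside zeros (-5) contribute nothing to the Jensen sum.
Sum over inside zeros: 0.2356.
I(r) = log|p(0)| + (inside sum) = 4.3820 + 0.2356 = 4.6176.
Note: since some zeros are outside |z| ≤ r, the simplified n·log(r) form does NOT apply — only the inside zeros contribute.

I(r) ≈ 4.6176.


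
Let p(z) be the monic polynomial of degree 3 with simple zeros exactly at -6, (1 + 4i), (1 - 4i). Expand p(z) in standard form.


The polynomial is p(z) = ∏_{α ∈ S} (z − α), where S = {-6, (1 + 4i), (1 - 4i)}.
Expanding the product yields: p(z) = z^3 + 4·z^2 + 5·z + 102.
Note conjugate pairs combine to real quadratics: (z − (1+4i))(z − (1−4i)) = z² − 2z + 17.
The resulting polynomial has degree 3 and real coefficients as required.

p(z) = z^3 + 4·z^2 + 5·z + 102.


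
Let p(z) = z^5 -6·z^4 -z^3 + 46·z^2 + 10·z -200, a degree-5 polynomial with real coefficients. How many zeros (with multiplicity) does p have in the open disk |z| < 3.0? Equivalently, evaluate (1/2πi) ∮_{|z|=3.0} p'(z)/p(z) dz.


The zeros of p are: 4, (3 + 1i), (3 - 1i), (-2 + 1i), (-2 - 1i).
Their magnitudes are: 4, 3.162, 3.162, 2.236, 2.236.
Zeros with |z| < R = 3.0: (-2 + 1i), (-2 - 1i).
Count = 2.
By the argument principle, (1/2πi) ∮_{|z|=R} p'(z)/p(z) dz equals exactly this count.

Number of zeros inside |z| < 3.0: 2.


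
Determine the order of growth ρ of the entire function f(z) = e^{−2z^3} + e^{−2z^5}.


Each summand is entire of order 3 and 5 respectively (as in the single-exponential case). The order of a sum is at most the max of the orders, so ρ ≤ 5. For the lower bound: on |z|=r choose arg z so that -2z^5 is real positive; then |e^{-2z^5}| = e^{2r^5} while |e^{-2z^3}| ≤ e^{2r^3} = o(e^{2r^5}). So |f| ≥ e^{2r^5}(1 − o(1)) and ρ ≥ 5. Hence ρ = max(3, 5) = 5.
Therefore ρ = 5.

Order ρ = 5.


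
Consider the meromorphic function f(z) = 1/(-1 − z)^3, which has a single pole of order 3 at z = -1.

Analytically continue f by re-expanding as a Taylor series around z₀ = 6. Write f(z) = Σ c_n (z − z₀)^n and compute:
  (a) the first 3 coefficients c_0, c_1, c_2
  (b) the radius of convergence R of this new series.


Let w = z − z₀, so z = z₀ + w.
Then -1 − z = -1 − (z₀ + w) = (-1 − z₀) − w = -7 − w.
f(z) = 1/(-7 − w)^3 = (1/(-7)^3) · (1 − w/(-7))^{−3}.
By the binomial series (1−u)^{−3} = Σ_{n≥0} C(n+2, 2) u^n for |u|<1, with u = w/(-7):
  c_n = C(n+2, 2) / (-7)^(n+3).
  c_0 = 1/(-7)^3 = -1/343.
  c_1 = 3/(-7)^4 = 3/2401.
  c_2 = 6/(-7)^5 = -6/16807.
The series is valid for |w/d| < 1, i.e. |z − z₀| < |d|.
Radius of convergence: R = |-1 − z₀| = |-7| = 7 (distance from z₀ to the singularity z = -1).

c_0 = -1/343, c_1 = 3/2401, c_2 = -6/16807; R = 7.


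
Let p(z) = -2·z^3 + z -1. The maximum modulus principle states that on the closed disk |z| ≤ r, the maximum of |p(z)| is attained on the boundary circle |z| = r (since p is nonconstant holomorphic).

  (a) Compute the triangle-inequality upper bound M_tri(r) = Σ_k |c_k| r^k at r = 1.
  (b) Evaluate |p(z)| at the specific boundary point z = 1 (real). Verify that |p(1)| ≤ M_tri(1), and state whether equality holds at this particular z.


Coefficients: c_0 = -1, c_1 = 1, c_2 = 0, c_3 = -2. Radius r = 1.
Part (a). Triangle bound: M_tri(r) = Σ_k |c_k| r^k
  = |-1|·1^0 + |1|·1^1 + |0|·1^2 + |-2|·1^3
  = 1 + 1 + 0 + 2 = 4.
This bounds M(r) := max_{|z|=r} |p(z)| from above; equality holds iff all terms c_k z^k can be made to align in phase at a single z on |z|=r.
Part (b). At z = 1 (real, on the circle |z| = r):
  p(1) = (-1)·1^0 + (1)·1^1 + (0)·1^2 + (-2)·1^3 = -2.
  |p(1)| = 2.
Check: |p(1)| = 2 ≤ 4 = M_tri(1). ✓ Equality does not hold at z = 1 (the coefficients have mixed signs, so the terms do not all align in phase there).

M_tri(1) = 4; |p(1)| = 2; equality at z=1: no.


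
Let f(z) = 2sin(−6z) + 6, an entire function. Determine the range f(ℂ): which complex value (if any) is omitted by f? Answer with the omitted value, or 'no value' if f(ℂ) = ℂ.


Little Picard bounds the complement of f(ℂ) to at most one point.
sin is entire and surjective onto ℂ: for every w ∈ ℂ, sin(ζ) = w has a solution ζ ∈ ℂ (e.g., via the complex inverse arcsin). With ζ = −6z this gives z = ζ/(-6). Then 2·sin(−6z) takes every value in 2·ℂ = ℂ, and adding 6 is a bijection of ℂ. So f is surjective and omits no value. (Note: only on the real line is sin bounded by [−1, 1].)

Omitted value: no value.


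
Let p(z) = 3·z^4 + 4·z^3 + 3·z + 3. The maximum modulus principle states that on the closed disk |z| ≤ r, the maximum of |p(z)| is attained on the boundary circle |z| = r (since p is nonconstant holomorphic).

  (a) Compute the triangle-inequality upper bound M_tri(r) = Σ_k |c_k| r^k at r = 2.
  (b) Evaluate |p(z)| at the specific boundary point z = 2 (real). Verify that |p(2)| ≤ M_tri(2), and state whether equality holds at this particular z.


Coefficients: c_0 = 3, c_1 = 3, c_2 = 0, c_3 = 4, c_4 = 3. Radius r = 2.
Part (a). Triangle bound: M_tri(r) = Σ_k |c_k| r^k
  = |3|·2^0 + |3|·2^1 + |0|·2^2 + |4|·2^3 + |3|·2^4
  = 3 + 6 + 0 + 32 + 48 = 89.
This bounds M(r) := max_{|z|=r} |p(z)| from above; equality holds iff all terms c_k z^k can be made to align in phase at a single z on |z|=r.
Part (b). At z = 2 (real, on the circle |z| = r):
  p(2) = (3)·2^0 + (3)·2^1 + (0)·2^2 + (4)·2^3 + (3)·2^4 = 89.
  |p(2)| = 89.
Since all nonzero coefficients share the same sign, |p(2)| = 89 = M_tri(2); the triangle bound is attained at z = 2, so in fact M(r) = 89.

M_tri(2) = 89; |p(2)| = 89; equality at z=2: yes.
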